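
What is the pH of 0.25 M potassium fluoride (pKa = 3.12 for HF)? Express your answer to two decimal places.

pH = 8.26

F- is the conjugate base of the weak acid HF.
Ka = 10^(−3.12) = 7.59 × 10^-4
Kb = Kw/Ka = 1.0×10^-14 / 7.59 × 10^-4 = 1.32 × 10^-11
Kb = [OH-]²/(0.25 − [OH-]) = 1.32 × 10^-11
Since Kb ≪ C₀, [OH-] ≈ √(Kb·C₀) = 1.82 × 10^-6 M.
pOH = 5.74, so pH = 14.00 − pOH = 8.26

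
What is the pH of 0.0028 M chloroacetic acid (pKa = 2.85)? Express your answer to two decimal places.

pH = 2.85

ClCH2COOH ⇌ ClCH2COO- + H+
Ka = 10^(−2.85) = 1.41 × 10^-3
Ka = x²/(0.0028 − x) = 1.41 × 10^-3
Here C₀/Ka ≈ 1.99, so the small-x approximation fails. Use the quadratic:
x = (−Ka + √(Ka² + 4·Ka·C₀))/2 = 1.40 × 10^-3 M
pH = −log[H+] = −log(1.40 × 10^-3) = 2.85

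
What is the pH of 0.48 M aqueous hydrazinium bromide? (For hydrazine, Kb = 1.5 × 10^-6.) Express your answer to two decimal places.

N2H5+ is the conjugate acid of the weak base N2H4.
Ka = Kw/Kb = 1.0×10^-14 / 1.5 × 10^-6 = 6.67 × 10^-9
From the ICE table, Ka = [H+]²/(0.48 − [H+]) = 6.67 × 10^-9.
Assume [H+] ≪ 0.48: [H+] ≈ √(6.67 × 10^-9 × 0.48) = 5.66 × 10^-5 M
pH = −log[H+] = −log(5.66 × 10^-5) = 4.25

pH = 4.25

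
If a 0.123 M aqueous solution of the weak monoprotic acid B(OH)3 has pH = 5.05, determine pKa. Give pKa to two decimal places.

pKa = 9.19

[H+] = 10^(-5.05) = 8.91 × 10^-6 M
At equilibrium [HA] = 0.123 − 8.91 × 10^-6 = 1.23 × 10^-1 M
Ka = [H+][A-]/[HA] = (8.91 × 10^-6)² / 1.23 × 10^-1 = 6.45 × 10^-10
pKa = -log(6.45 × 10^-10) = 9.19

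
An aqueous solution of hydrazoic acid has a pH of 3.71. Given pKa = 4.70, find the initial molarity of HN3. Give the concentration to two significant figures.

C₀ = 2.1 × 10^-3 M

[H+] = 10^(-3.71) = 1.95 × 10^-4 M = x
Ka = 10^(−4.70) = 2.00 × 10^-5
Ka = x²/(C₀ − x) ⇒ C₀ = x + x²/Ka
C₀ = 1.95 × 10^-4 + (1.95 × 10^-4)²/(2.00 × 10^-5) = 2.10 × 10^-3 M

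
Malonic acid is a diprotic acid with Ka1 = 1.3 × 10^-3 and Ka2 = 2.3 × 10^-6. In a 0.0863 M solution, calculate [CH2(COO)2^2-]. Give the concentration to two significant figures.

First ionization gives [H+] ≈ [CH2(COOH)COO-] = 9.96 × 10^-3 M.
Second step: Ka2 = [H+][CH2(COO)2^2-]/[CH2(COOH)COO-] ≈ [CH2(COO)2^2-] (since [H+] ≈ [CH2(COOH)COO-]).
So [CH2(COO)2^2-] ≈ Ka2.

2.3 × 10^-6 M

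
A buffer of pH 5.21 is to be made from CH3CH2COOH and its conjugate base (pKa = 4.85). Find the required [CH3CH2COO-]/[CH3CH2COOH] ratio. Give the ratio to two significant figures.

pH = pKa + log(r) ⇒ log(r) = 5.21 − 4.85 = +0.36
r = [CH3CH2COO-]/[CH3CH2COOH] = 10^(+0.36) = 2.29

ratio = 2.3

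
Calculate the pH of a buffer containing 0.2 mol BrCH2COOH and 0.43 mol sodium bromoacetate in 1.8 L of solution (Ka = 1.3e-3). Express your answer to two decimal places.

pKa = −log(1.3 × 10^-3) = 2.886
Using pH = pKa + log([base]/[acid]) with [base]/[acid] = 0.43/0.2:
pH = 2.886 + (+0.332) = 3.22

pH = 3.22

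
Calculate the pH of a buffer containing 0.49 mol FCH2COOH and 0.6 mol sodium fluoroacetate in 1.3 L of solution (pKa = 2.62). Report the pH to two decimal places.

Using pH = pKa + log([base]/[acid]) with [base]/[acid] = 0.6/0.49:
pH = 2.62 + (+0.088) = 2.71

pH = 2.71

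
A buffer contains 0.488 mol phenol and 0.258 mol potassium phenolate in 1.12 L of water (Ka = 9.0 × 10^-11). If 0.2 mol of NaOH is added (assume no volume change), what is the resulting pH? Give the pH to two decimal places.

After neutralization: n(C6H5OH) = 0.288 mol, n(C6H5O-) = 0.458 mol.
pKa = −log(9.0 × 10^-11) = 10.046
Henderson–Hasselbalch with mole ratio 0.458/0.288: pH = 10.046 + (+0.201)

pH = 10.25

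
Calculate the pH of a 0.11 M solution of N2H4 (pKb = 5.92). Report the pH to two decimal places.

N2H4 + H2O ⇌ N2H5+ + OH-
Kb = 10^(−5.92) = 1.20 × 10^-6
Kb = x²/(0.11 − x) = 1.20 × 10^-6
Assume x ≪ 0.11: x ≈ √(1.20 × 10^-6 × 0.11) = 3.63 × 10^-4 M
(x/C₀ = 0.33% < 5%, so the approximation holds.)
pOH = 3.44, so pH = 14.00 − pOH = 10.56

pH = 10.56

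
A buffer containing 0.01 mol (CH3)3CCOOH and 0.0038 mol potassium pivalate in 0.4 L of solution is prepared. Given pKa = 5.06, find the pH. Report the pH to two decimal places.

pH = 4.64

Henderson–Hasselbalch: pH = pKa + log([(CH3)3CCOO-]/[(CH3)3CCOOH]) = 5.06 + log(0.0038/0.01)
pH = 5.06 + (-0.420) = 4.64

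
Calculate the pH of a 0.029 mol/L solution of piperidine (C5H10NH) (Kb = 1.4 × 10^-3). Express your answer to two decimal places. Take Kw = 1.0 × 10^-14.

C5H10NH + H2O ⇌ C5H10NH2+ + OH-
From the ICE table, Kb = [OH-]²/(0.029 − [OH-]) = 1.4 × 10^-3.
The 5% rule fails; solving [OH-]² + Kb·[OH-] − Kb·C₀ = 0 exactly:
[OH-] = [−0.0014 + √(0.0014² + 0.000162)]/2 = 5.71 × 10^-3 M
pOH = 2.24, so pH = 14.00 − pOH = 11.76

pH = 11.76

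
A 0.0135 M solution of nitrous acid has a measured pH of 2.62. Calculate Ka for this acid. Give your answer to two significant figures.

Ka = 5.2 × 10^-4

[H+] = 10^(-2.62) = 2.40 × 10^-3 M
At equilibrium [HA] = 0.0135 − 2.40 × 10^-3 = 1.11 × 10^-2 M
Ka = [H+][A-]/[HA] = (2.40 × 10^-3)² / 1.11 × 10^-2 = 5.2 × 10^-4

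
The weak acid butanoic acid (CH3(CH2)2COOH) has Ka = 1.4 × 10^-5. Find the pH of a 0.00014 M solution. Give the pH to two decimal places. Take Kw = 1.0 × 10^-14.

pH = 4.42

CH3(CH2)2COOH ⇌ CH3(CH2)2COO- + H+
Ka = x²/(0.00014 − x) = 1.4 × 10^-5
Here C₀/Ka ≈ 10, so the small-x approximation fails. Use the quadratic:
x = (−Ka + √(Ka² + 4·Ka·C₀))/2 = 3.78 × 10^-5 M
pH = −log(3.78 × 10^-5) = 4.42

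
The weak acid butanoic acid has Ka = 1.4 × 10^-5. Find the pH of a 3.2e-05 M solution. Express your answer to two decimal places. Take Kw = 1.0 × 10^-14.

CH3(CH2)2COOH ⇌ CH3(CH2)2COO- + H+
From the ICE table, Ka = x²/(3.2e-05 − x) = 1.4 × 10^-5.
The 5% rule fails; solving x² + Ka·x − Ka·C₀ = 0 exactly:
x = [−1.4e-05 + √(1.4e-05² + 1.79e-09)]/2 = 1.53 × 10^-5 M
pH = −log[H+] = −log(1.53 × 10^-5) = 4.82

pH = 4.82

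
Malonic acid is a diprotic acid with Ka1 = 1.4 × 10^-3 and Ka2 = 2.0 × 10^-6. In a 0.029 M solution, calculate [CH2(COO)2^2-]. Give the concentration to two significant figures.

First ionization gives [H+] ≈ [CH2(COOH)COO-] = 5.71 × 10^-3 M.
Second step: Ka2 = [H+][CH2(COO)2^2-]/[CH2(COOH)COO-] ≈ [CH2(COO)2^2-] (since [H+] ≈ [CH2(COOH)COO-]).
So [CH2(COO)2^2-] ≈ Ka2.

2.0 × 10^-6 M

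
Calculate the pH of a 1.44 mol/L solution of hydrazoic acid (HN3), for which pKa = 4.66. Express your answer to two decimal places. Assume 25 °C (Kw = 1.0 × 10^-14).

HN3 ⇌ N3- + H+
Ka = 10^(−4.66) = 2.19 × 10^-5
From the ICE table, Ka = [H+]²/(1.44 − [H+]) = 2.19 × 10^-5.
Assume [H+] ≪ 1.44: [H+] ≈ √(2.19 × 10^-5 × 1.44) = 5.62 × 10^-3 M
([H+]/C₀ = 0.39% < 5%, so the approximation holds.)
pH = −log[H+] = −log(5.62 × 10^-3) = 2.25

pH = 2.25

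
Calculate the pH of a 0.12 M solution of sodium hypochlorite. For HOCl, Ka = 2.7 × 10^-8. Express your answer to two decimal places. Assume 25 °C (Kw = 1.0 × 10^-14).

pH = 10.32

OCl- is the conjugate base of the weak acid HOCl.
Kb = Kw/Ka = 1.0×10^-14 / 2.7 × 10^-8 = 3.70 × 10^-7
From the ICE table, Kb = x²/(0.12 − x) = 3.70 × 10^-7.
Neglecting x in the denominator: x = √(3.70 × 10^-7 × 0.12) = 2.11 × 10^-4 M
pOH = −log(2.11 × 10^-4) = 3.68; pH = 14.00 − 3.68 = 10.32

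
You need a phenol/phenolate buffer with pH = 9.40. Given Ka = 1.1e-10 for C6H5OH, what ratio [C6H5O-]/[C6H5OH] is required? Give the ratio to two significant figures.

ratio = 0.28

pKa = -log(1.1 × 10^-10) = 9.959
pH = pKa + log(r) ⇒ log(r) = 9.40 − 9.959 = -0.559
r = [C6H5O-]/[C6H5OH] = 10^(-0.559) = 0.276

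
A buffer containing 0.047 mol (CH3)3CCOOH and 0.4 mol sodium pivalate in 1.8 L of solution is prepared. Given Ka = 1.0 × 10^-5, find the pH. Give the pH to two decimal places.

pKa = −log(1.0 × 10^-5) = 5.000
Henderson–Hasselbalch: pH = pKa + log([(CH3)3CCOO-]/[(CH3)3CCOOH]) = 5.000 + log(0.4/0.047)
pH = 5.000 + (+0.930) = 5.93

pH = 5.93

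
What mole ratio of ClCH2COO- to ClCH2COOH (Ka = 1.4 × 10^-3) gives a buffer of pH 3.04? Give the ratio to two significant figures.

ratio = 1.5

pKa = -log(1.4 × 10^-3) = 2.854
pH = pKa + log(r) ⇒ log(r) = 3.04 − 2.854 = +0.186
r = [ClCH2COO-]/[ClCH2COOH] = 10^(+0.186) = 1.53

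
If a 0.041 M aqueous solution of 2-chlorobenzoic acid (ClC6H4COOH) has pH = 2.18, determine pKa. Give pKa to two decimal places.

[H+] = 10^(-2.18) = 6.61 × 10^-3 M
At equilibrium [HA] = 0.041 − 6.61 × 10^-3 = 3.44 × 10^-2 M
Ka = [H+][A-]/[HA] = (6.61 × 10^-3)² / 3.44 × 10^-2 = 1.27 × 10^-3
pKa = -log(1.27 × 10^-3) = 2.90

pKa = 2.90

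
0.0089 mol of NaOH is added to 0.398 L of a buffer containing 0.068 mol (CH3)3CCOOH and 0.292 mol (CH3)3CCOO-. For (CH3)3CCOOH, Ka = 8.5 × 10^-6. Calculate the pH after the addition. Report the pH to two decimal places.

pH = 5.78

After neutralization: n((CH3)3CCOOH) = 0.0591 mol, n((CH3)3CCOO-) = 0.301 mol.
pKa = −log(8.5 × 10^-6) = 5.071
pH = pKa + log([A⁻]/[HA]) = 5.071 + log(0.301/0.0591) = 5.071 +0.707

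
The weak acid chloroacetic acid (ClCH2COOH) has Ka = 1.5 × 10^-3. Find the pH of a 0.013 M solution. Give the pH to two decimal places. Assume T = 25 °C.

ClCH2COOH ⇌ ClCH2COO- + H+
Ka = x²/(0.013 − x) = 1.5 × 10^-3
x is not negligible relative to C₀; solve x² + 0.0015·x − 1.95e-05 = 0.
x = [−0.0015 + √(0.0015² + 7.8e-05)]/2 = 3.73 × 10^-3 M
pH = −log[H+] = −log(3.73 × 10^-3) = 2.43

pH = 2.43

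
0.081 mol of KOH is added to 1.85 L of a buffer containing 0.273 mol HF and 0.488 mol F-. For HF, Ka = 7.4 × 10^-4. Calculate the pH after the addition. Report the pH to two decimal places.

pH = 3.60

After neutralization: n(HF) = 0.192 mol, n(F-) = 0.569 mol.
pKa = −log(7.4 × 10^-4) = 3.131
pH = pKa + log([A⁻]/[HA]) = 3.131 + log(0.569/0.192) = 3.131 +0.472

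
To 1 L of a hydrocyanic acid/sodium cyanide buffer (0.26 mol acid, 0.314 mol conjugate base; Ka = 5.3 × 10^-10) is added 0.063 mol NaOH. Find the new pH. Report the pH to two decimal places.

OH- converts HCN to CN-: HCN → 0.197 mol, CN- → 0.377 mol.
pKa = −log(5.3 × 10^-10) = 9.276
Henderson–Hasselbalch with mole ratio 0.377/0.197: pH = 9.276 + (+0.282)

pH = 9.56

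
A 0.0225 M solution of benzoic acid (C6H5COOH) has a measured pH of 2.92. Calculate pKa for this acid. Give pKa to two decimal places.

[H+] = 10^(-2.92) = 1.20 × 10^-3 M
At equilibrium [HA] = 0.0225 − 1.20 × 10^-3 = 2.13 × 10^-2 M
Ka = [H+][A-]/[HA] = (1.20 × 10^-3)² / 2.13 × 10^-2 = 6.76 × 10^-5
pKa = -log(6.76 × 10^-5) = 4.17

pKa = 4.17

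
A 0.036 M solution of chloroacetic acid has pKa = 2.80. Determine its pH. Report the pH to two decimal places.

ClCH2COOH ⇌ ClCH2COO- + H+
Ka = 10^(−2.80) = 1.58 × 10^-3
From the ICE table, Ka = [H+]²/(0.036 − [H+]) = 1.58 × 10^-3.
[H+] is not negligible relative to C₀; solve [H+]² + 0.00158·[H+] − 5.69e-05 = 0.
[H+] = (−Ka + √(Ka² + 4·Ka·C₀))/2 = 6.79 × 10^-3 M
pH = −log(6.79 × 10^-3) = 2.17

pH = 2.17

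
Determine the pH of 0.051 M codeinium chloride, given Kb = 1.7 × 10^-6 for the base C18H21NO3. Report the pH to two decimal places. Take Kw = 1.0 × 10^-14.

pH = 4.76

C18H22NO3+ is the conjugate acid of the weak base C18H21NO3.
Ka = Kw/Kb = 1.0×10^-14 / 1.7 × 10^-6 = 5.88 × 10^-9
Let x = [H+] at equilibrium. Ka = x²/(0.051 − x).
Since Ka ≪ C₀, x ≈ √(Ka·C₀) = 1.73 × 10^-5 M.
pH = −log(1.73 × 10^-5) = 4.76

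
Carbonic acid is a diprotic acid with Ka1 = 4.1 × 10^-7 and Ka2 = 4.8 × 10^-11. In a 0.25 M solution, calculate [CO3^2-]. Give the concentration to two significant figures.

4.8 × 10^-11 M

First ionization gives [H+] ≈ [HCO3-] = 3.20 × 10^-4 M.
Second step: Ka2 = [H+][CO3^2-]/[HCO3-] ≈ [CO3^2-] (since [H+] ≈ [HCO3-]).
So [CO3^2-] ≈ Ka2.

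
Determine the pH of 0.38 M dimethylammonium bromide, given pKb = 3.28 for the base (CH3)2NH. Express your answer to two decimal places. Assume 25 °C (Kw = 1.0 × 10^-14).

(CH3)2NH2+ is the conjugate acid of the weak base (CH3)2NH.
Kb = 10^(−3.28) = 5.25 × 10^-4
Ka = Kw/Kb = 1.0×10^-14 / 5.25 × 10^-4 = 1.90 × 10^-11
Let x = [H+] at equilibrium. Ka = x²/(0.38 − x).
Neglecting x in the denominator: x = √(1.90 × 10^-11 × 0.38) = 2.69 × 10^-6 M
(x/C₀ = 0.00071% < 5%, so the approximation holds.)
pH = −log[H+] = −log(2.69 × 10^-6) = 5.57

pH = 5.57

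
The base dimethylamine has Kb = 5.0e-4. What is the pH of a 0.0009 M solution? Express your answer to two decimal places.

(CH3)2NH + H2O ⇌ (CH3)2NH2+ + OH-
From the ICE table, Kb = [OH-]²/(0.0009 − [OH-]) = 5.0 × 10^-4.
Here C₀/Kb ≈ 1.8, so the small-[OH-] approximation fails. Use the quadratic:
[OH-] = [−0.0005 + √(0.0005² + 1.8e-06)]/2 = 4.66 × 10^-4 M
pOH = 3.33, so pH = 14.00 − pOH = 10.67

pH = 10.67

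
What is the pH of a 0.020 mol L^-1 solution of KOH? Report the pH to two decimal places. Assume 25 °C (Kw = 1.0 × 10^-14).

pH = 12.30

KOH is a strong base; [OH-] = 0.02 M.
pOH = -log(0.02) = 1.70
pH = 14.00 - 1.70 = 12.30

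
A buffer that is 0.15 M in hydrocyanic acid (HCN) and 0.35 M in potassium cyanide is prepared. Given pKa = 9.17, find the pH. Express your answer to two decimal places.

pH = 9.54

Henderson–Hasselbalch: pH = pKa + log([CN-]/[HCN]) = 9.17 + log(0.35/0.15)
pH = 9.17 + (+0.368) = 9.54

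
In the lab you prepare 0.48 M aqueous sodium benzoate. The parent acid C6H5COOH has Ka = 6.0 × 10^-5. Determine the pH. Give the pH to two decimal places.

pH = 8.95

C6H5COO- is the conjugate base of the weak acid C6H5COOH.
Kb = Kw/Ka = 1.0×10^-14 / 6.0 × 10^-5 = 1.67 × 10^-10
Let x = [OH-] at equilibrium. Kb = x²/(0.48 − x).
Assume x ≪ 0.48: x ≈ √(1.67 × 10^-10 × 0.48) = 8.95 × 10^-6 M
pOH = −log(8.95 × 10^-6) = 5.05; pH = 14.00 − 5.05 = 8.95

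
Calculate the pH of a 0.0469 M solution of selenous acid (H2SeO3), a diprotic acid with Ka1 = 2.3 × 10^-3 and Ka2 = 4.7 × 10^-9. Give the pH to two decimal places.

pH = 2.03

Since Ka1 ≫ Ka2, the first ionization dominates [H+].
Ka1 = x²/(0.0469 − x) = 2.3 × 10^-3
Solving the quadratic: x = (−Ka1 + √(Ka1² + 4·Ka1·C₀))/2 = 9.30 × 10^-3 M
pH = −log(9.30 × 10^-3) = 2.03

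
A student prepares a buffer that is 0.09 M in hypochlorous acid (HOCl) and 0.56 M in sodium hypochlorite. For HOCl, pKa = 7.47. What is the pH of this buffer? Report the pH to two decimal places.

Using pH = pKa + log([base]/[acid]) with [base]/[acid] = 0.56/0.09:
pH = 7.47 + (+0.794) = 8.26

pH = 8.26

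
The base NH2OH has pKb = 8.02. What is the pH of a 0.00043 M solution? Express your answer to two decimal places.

pH = 8.31

NH2OH + H2O ⇌ NH3OH+ + OH-
Kb = 10^(−8.02) = 9.55 × 10^-9
Kb = [OH-]²/(0.00043 − [OH-]) = 9.55 × 10^-9
Assume [OH-] ≪ 0.00043: [OH-] ≈ √(9.55 × 10^-9 × 0.00043) = 2.03 × 10^-6 M
Check: 0.47% ionized — well under 5%, approximation valid.
pOH = 5.69, so pH = 14.00 − pOH = 8.31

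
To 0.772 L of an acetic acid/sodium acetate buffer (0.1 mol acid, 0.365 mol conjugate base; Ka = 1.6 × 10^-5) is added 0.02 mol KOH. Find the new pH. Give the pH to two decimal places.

OH- converts CH3COOH to CH3COO-: CH3COOH → 0.08 mol, CH3COO- → 0.385 mol.
pKa = −log(1.6 × 10^-5) = 4.796
Henderson–Hasselbalch with mole ratio 0.385/0.08: pH = 4.796 + (+0.682)

pH = 5.48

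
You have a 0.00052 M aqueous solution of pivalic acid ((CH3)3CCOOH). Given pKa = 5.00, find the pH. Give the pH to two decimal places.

(CH3)3CCOOH ⇌ (CH3)3CCOO- + H+
Ka = 10^(−5.00) = 1.00 × 10^-5
Ka = x²/(0.00052 − x) = 1.00 × 10^-5
Here C₀/Ka ≈ 52, so the small-x approximation fails. Use the quadratic:
x = [−1e-05 + √(1e-05² + 2.08e-08)]/2 = 6.73 × 10^-5 M
pH = −log[H+] = −log(6.73 × 10^-5) = 4.17

pH = 4.17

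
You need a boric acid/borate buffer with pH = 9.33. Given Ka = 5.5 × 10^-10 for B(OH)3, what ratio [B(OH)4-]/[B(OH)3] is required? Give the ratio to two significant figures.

pKa = -log(5.5 × 10^-10) = 9.260
pH = pKa + log(r) ⇒ log(r) = 9.33 − 9.260 = +0.070
r = [B(OH)4-]/[B(OH)3] = 10^(+0.070) = 1.17

ratio = 1.2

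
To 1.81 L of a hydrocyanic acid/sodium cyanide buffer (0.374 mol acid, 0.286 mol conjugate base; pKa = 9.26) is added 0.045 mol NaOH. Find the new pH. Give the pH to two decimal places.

pH = 9.26

OH- converts HCN to CN-: HCN → 0.329 mol, CN- → 0.331 mol.
pH = pKa + log([A⁻]/[HA]) = 9.26 + log(0.331/0.329) = 9.26 +0.003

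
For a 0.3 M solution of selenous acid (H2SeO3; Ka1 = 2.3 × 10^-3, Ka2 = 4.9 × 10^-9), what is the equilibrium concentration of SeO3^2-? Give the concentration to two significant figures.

First ionization gives [H+] ≈ [HSeO3-] = 2.51 × 10^-2 M.
Second step: Ka2 = [H+][SeO3^2-]/[HSeO3-] ≈ [SeO3^2-] (since [H+] ≈ [HSeO3-]).
So [SeO3^2-] ≈ Ka2.

4.9 × 10^-9 M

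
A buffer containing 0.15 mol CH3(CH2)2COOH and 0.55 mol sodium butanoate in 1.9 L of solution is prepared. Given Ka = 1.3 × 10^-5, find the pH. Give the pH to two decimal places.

pH = 5.45

pKa = −log(1.3 × 10^-5) = 4.886
Henderson–Hasselbalch: pH = pKa + log([CH3(CH2)2COO-]/[CH3(CH2)2COOH]) = 4.886 + log(0.55/0.15)
pH = 4.886 + (+0.564) = 5.45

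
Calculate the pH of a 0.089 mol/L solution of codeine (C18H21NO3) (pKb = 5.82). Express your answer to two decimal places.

pH = 10.56

C18H21NO3 + H2O ⇌ C18H22NO3+ + OH-
Kb = 10^(−5.82) = 1.51 × 10^-6
Kb = [OH-]²/(0.089 − [OH-]) = 1.51 × 10^-6
Neglecting [OH-] in the denominator: [OH-] = √(1.51 × 10^-6 × 0.089) = 3.67 × 10^-4 M
Check: 0.41% ionized — well under 5%, approximation valid.
pOH = 3.44, so pH = 14.00 − pOH = 10.56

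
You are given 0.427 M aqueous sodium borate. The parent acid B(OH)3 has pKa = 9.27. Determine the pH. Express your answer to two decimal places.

pH = 11.45

B(OH)4- is the conjugate base of the weak acid B(OH)3.
Ka = 10^(−9.27) = 5.37 × 10^-10
Kb = Kw/Ka = 1.0×10^-14 / 5.37 × 10^-10 = 1.86 × 10^-5
From the ICE table, Kb = [OH-]²/(0.427 − [OH-]) = 1.86 × 10^-5.
Neglecting [OH-] in the denominator: [OH-] = √(1.86 × 10^-5 × 0.427) = 2.82 × 10^-3 M
Check: 0.66% ionized — well under 5%, approximation valid.
pOH = −log(2.82 × 10^-3) = 2.55; pH = 14.00 − 2.55 = 11.45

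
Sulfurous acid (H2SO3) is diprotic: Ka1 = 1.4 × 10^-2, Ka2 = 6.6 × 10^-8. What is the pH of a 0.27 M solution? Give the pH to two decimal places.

Ka1 ≫ Ka2, so treat the first dissociation as the only significant source of H+.
Ka1 = x²/(0.27 − x) = 1.4 × 10^-2
Solving the quadratic: x = (−Ka1 + √(Ka1² + 4·Ka1·C₀))/2 = 5.49 × 10^-2 M
pH = −log(5.49 × 10^-2) = 1.26

pH = 1.26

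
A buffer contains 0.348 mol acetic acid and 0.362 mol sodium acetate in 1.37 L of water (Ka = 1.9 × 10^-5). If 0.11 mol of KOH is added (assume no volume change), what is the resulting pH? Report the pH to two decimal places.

pH = 5.02

OH- converts CH3COOH to CH3COO-: CH3COOH → 0.238 mol, CH3COO- → 0.472 mol.
pKa = −log(1.9 × 10^-5) = 4.721
pH = pKa + log([A⁻]/[HA]) = 4.721 + log(0.472/0.238) = 4.721 +0.297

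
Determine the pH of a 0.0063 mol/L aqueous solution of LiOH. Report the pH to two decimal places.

pH = 11.80

LiOH is a strong base; [OH-] = 0.0063 M.
pOH = -log(0.0063) = 2.20
pH = 14.00 - 2.20 = 11.80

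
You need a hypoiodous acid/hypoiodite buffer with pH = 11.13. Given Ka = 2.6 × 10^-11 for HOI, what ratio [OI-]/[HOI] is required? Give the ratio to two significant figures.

pKa = -log(2.6 × 10^-11) = 10.585
pH = pKa + log(r) ⇒ log(r) = 11.13 − 10.585 = +0.545
r = [OI-]/[HOI] = 10^(+0.545) = 3.51

ratio = 3.5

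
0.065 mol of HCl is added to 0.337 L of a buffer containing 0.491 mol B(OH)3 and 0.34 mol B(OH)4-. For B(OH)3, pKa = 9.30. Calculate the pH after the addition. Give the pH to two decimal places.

Added H+ converts B(OH)4- to B(OH)3: B(OH)3 → 0.556 mol, B(OH)4- → 0.275 mol.
Henderson–Hasselbalch with mole ratio 0.275/0.556: pH = 9.30 + (-0.306)

pH = 8.99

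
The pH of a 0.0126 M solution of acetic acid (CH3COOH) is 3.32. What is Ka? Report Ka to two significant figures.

[H+] = 10^(-3.32) = 4.79 × 10^-4 M
At equilibrium [HA] = 0.0126 − 4.79 × 10^-4 = 1.21 × 10^-2 M
Ka = [H+][A-]/[HA] = (4.79 × 10^-4)² / 1.21 × 10^-2 = 1.9 × 10^-5

Ka = 1.9 × 10^-5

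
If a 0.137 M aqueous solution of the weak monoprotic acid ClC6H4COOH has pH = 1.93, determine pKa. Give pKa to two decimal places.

pKa = 2.96

[H+] = 10^(-1.93) = 1.17 × 10^-2 M
At equilibrium [HA] = 0.137 − 1.17 × 10^-2 = 1.25 × 10^-1 M
Ka = [H+][A-]/[HA] = (1.17 × 10^-2)² / 1.25 × 10^-1 = 1.10 × 10^-3
pKa = -log(1.10 × 10^-3) = 2.96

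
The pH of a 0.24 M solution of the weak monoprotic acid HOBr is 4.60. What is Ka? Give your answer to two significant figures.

Ka = 2.6 × 10^-9

[H+] = 10^(-4.60) = 2.51 × 10^-5 M
At equilibrium [HA] = 0.24 − 2.51 × 10^-5 = 2.40 × 10^-1 M
Ka = [H+][A-]/[HA] = (2.51 × 10^-5)² / 2.40 × 10^-1 = 2.6 × 10^-9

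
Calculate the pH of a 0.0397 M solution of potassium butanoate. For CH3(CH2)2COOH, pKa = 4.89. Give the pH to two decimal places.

pH = 8.74

CH3(CH2)2COO- is the conjugate base of the weak acid CH3(CH2)2COOH.
Ka = 10^(−4.89) = 1.29 × 10^-5
Kb = Kw/Ka = 1.0×10^-14 / 1.29 × 10^-5 = 7.75 × 10^-10
From the ICE table, Kb = [OH-]²/(0.0397 − [OH-]) = 7.75 × 10^-10.
Since Kb ≪ C₀, [OH-] ≈ √(Kb·C₀) = 5.55 × 10^-6 M.
pOH = 5.26, so pH = 14.00 − pOH = 8.74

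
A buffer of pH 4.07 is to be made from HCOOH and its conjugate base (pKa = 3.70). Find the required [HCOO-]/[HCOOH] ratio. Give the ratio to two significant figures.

pH = pKa + log(r) ⇒ log(r) = 4.07 − 3.70 = +0.37
r = [HCOO-]/[HCOOH] = 10^(+0.37) = 2.34

ratio = 2.3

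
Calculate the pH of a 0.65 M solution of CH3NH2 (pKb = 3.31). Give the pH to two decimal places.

pH = 12.25

CH3NH2 + H2O ⇌ CH3NH3+ + OH-
Kb = 10^(−3.31) = 4.90 × 10^-4
From the ICE table, Kb = x²/(0.65 − x) = 4.90 × 10^-4.
Assume x ≪ 0.65: x ≈ √(4.90 × 10^-4 × 0.65) = 1.78 × 10^-2 M
pOH = 1.75, so pH = 14.00 − pOH = 12.25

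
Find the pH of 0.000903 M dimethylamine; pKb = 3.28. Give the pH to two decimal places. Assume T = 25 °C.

pH = 10.68

(CH3)2NH + H2O ⇌ (CH3)2NH2+ + OH-
Kb = 10^(−3.28) = 5.25 × 10^-4
Kb = x²/(0.000903 − x) = 5.25 × 10^-4
x is not negligible relative to C₀; solve x² + 0.000525·x − 4.74e-07 = 0.
x = (−Kb + √(Kb² + 4·Kb·C₀))/2 = 4.74 × 10^-4 M
pOH = 3.32, so pH = 14.00 − pOH = 10.68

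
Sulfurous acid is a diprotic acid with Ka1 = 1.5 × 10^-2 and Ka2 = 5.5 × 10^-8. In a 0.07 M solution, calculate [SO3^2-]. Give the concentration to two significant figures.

First ionization gives [H+] ≈ [HSO3-] = 2.58 × 10^-2 M.
Second step: Ka2 = [H+][SO3^2-]/[HSO3-] ≈ [SO3^2-] (since [H+] ≈ [HSO3-]).
So [SO3^2-] ≈ Ka2.

5.5 × 10^-8 M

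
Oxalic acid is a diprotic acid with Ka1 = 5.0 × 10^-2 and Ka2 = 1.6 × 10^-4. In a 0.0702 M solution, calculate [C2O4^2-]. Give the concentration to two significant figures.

First ionization gives [H+] ≈ [HC2O4-] = 3.93 × 10^-2 M.
Second step: Ka2 = [H+][C2O4^2-]/[HC2O4-] ≈ [C2O4^2-] (since [H+] ≈ [HC2O4-]).
So [C2O4^2-] ≈ Ka2.

1.6 × 10^-4 M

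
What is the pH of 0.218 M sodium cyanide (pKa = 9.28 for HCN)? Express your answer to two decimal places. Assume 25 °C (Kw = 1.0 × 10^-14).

CN- is the conjugate base of the weak acid HCN.
Ka = 10^(−9.28) = 5.25 × 10^-10
Kb = Kw/Ka = 1.0×10^-14 / 5.25 × 10^-10 = 1.90 × 10^-5
Kb = x²/(0.218 − x) = 1.90 × 10^-5
Neglecting x in the denominator: x = √(1.90 × 10^-5 × 0.218) = 2.04 × 10^-3 M
(x/C₀ = 0.93% < 5%, so the approximation holds.)
pOH = −log(2.04 × 10^-3) = 2.69; pH = 14.00 − 2.69 = 11.31

pH = 11.31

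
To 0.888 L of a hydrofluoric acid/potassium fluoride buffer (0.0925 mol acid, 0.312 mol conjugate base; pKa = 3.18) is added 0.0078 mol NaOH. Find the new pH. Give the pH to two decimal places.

OH- converts HF to F-: HF → 0.0847 mol, F- → 0.32 mol.
pH = pKa + log([A⁻]/[HA]) = 3.18 + log(0.32/0.0847) = 3.18 +0.577

pH = 3.76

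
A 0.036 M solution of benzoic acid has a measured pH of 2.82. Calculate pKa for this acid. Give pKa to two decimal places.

[H+] = 10^(-2.82) = 1.51 × 10^-3 M
At equilibrium [HA] = 0.036 − 1.51 × 10^-3 = 3.45 × 10^-2 M
Ka = [H+][A-]/[HA] = (1.51 × 10^-3)² / 3.45 × 10^-2 = 6.61 × 10^-5
pKa = -log(6.61 × 10^-5) = 4.18

pKa = 4.18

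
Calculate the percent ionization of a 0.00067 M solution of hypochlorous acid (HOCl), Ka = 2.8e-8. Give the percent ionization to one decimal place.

0.6%

HOCl ⇌ OCl- + H+; let x = [H+] at equilibrium.
x ≈ √(Ka·C₀) = √(2.8 × 10^-8 × 0.00067) = 4.33 × 10^-6 M
Fraction ionized = 4.33 × 10^-6 / 0.00067 = 0.0065 → 0.6%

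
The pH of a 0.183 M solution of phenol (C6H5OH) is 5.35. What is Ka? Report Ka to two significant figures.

Ka = 1.1 × 10^-10

[H+] = 10^(-5.35) = 4.47 × 10^-6 M
At equilibrium [HA] = 0.183 − 4.47 × 10^-6 = 1.83 × 10^-1 M
Ka = [H+][A-]/[HA] = (4.47 × 10^-6)² / 1.83 × 10^-1 = 1.1 × 10^-10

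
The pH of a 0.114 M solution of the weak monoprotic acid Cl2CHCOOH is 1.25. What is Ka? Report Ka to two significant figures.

[H+] = 10^(-1.25) = 5.62 × 10^-2 M
At equilibrium [HA] = 0.114 − 5.62 × 10^-2 = 5.78 × 10^-2 M
Ka = [H+][A-]/[HA] = (5.62 × 10^-2)² / 5.78 × 10^-2 = 5.5 × 10^-2

Ka = 5.5 × 10^-2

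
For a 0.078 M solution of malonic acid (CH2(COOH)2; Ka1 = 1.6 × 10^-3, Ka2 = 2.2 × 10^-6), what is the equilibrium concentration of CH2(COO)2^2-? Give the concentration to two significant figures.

2.2 × 10^-6 M

First ionization gives [H+] ≈ [CH2(COOH)COO-] = 1.04 × 10^-2 M.
Second step: Ka2 = [H+][CH2(COO)2^2-]/[CH2(COOH)COO-] ≈ [CH2(COO)2^2-] (since [H+] ≈ [CH2(COOH)COO-]).
So [CH2(COO)2^2-] ≈ Ka2.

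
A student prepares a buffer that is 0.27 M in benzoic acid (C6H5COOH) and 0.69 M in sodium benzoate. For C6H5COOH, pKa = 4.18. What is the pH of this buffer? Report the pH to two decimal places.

pH = 4.59

Henderson–Hasselbalch: pH = pKa + log([C6H5COO-]/[C6H5COOH]) = 4.18 + log(0.69/0.27)
pH = 4.18 + (+0.407) = 4.59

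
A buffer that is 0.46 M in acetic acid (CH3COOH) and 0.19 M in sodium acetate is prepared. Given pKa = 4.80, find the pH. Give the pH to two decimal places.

pH = 4.42

Using pH = pKa + log([base]/[acid]) with [base]/[acid] = 0.19/0.46:
pH = 4.80 + (-0.384) = 4.42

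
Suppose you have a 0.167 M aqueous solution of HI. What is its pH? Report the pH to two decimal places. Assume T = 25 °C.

HI is a strong acid and dissociates completely, so [H+] = 0.167 M.
pH = -log(0.167) = 0.78

pH = 0.78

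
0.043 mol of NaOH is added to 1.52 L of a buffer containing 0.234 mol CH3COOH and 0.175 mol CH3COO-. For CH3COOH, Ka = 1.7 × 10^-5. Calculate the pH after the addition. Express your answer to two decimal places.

pH = 4.83

After neutralization: n(CH3COOH) = 0.191 mol, n(CH3COO-) = 0.218 mol.
pKa = −log(1.7 × 10^-5) = 4.770
pH = pKa + log([A⁻]/[HA]) = 4.770 + log(0.218/0.191) = 4.770 +0.057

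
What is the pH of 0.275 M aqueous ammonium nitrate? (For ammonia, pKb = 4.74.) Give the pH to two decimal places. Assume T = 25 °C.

pH = 4.91

NH4+ is the conjugate acid of the weak base NH3.
Kb = 10^(−4.74) = 1.82 × 10^-5
Ka = Kw/Kb = 1.0×10^-14 / 1.82 × 10^-5 = 5.49 × 10^-10
Ka = [H+]²/(0.275 − [H+]) = 5.49 × 10^-10
Since Ka ≪ C₀, [H+] ≈ √(Ka·C₀) = 1.23 × 10^-5 M.
([H+]/C₀ = 0.0045% < 5%, so the approximation holds.)
pH = −log(1.23 × 10^-5) = 4.91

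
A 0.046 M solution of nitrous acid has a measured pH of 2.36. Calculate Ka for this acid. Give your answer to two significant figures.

[H+] = 10^(-2.36) = 4.37 × 10^-3 M
At equilibrium [HA] = 0.046 − 4.37 × 10^-3 = 4.16 × 10^-2 M
Ka = [H+][A-]/[HA] = (4.37 × 10^-3)² / 4.16 × 10^-2 = 4.6 × 10^-4

Ka = 4.6 × 10^-4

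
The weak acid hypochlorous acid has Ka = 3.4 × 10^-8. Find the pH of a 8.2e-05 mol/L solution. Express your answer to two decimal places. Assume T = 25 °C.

HOCl ⇌ OCl- + H+
From the ICE table, Ka = [H+]²/(8.2e-05 − [H+]) = 3.4 × 10^-8.
Assume [H+] ≪ 8.2e-05: [H+] ≈ √(3.4 × 10^-8 × 8.2e-05) = 1.67 × 10^-6 M
Check: 2% ionized — well under 5%, approximation valid.
pH = −log[H+] = −log(1.67 × 10^-6) = 5.78

pH = 5.78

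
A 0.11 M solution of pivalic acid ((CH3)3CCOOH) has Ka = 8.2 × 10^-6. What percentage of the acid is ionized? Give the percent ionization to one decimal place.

(CH3)3CCOOH ⇌ (CH3)3CCOO- + H+; let x = [H+] at equilibrium.
x ≈ √(Ka·C₀) = √(8.2 × 10^-6 × 0.11) = 9.50 × 10^-4 M
Fraction ionized = 9.50 × 10^-4 / 0.11 = 0.0086 → 0.9%

0.9%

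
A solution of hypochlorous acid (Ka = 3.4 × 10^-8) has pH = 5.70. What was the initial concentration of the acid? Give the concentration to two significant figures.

C₀ = 1.2 × 10^-4 M

[H+] = 10^(-5.70) = 2.00 × 10^-6 M = x
Ka = x²/(C₀ − x) ⇒ C₀ = x + x²/Ka
C₀ = 2.00 × 10^-6 + (2.00 × 10^-6)²/(3.4 × 10^-8) = 1.20 × 10^-4 M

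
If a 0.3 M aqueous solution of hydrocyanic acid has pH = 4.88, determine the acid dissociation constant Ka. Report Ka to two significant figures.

[H+] = 10^(-4.88) = 1.32 × 10^-5 M
At equilibrium [HA] = 0.3 − 1.32 × 10^-5 = 3.00 × 10^-1 M
Ka = [H+][A-]/[HA] = (1.32 × 10^-5)² / 3.00 × 10^-1 = 5.8 × 10^-10

Ka = 5.8 × 10^-10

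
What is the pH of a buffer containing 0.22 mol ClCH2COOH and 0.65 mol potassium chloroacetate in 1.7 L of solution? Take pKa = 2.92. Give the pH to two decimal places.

pH = 3.39

Henderson–Hasselbalch: pH = pKa + log([ClCH2COO-]/[ClCH2COOH]) = 2.92 + log(0.65/0.22)
pH = 2.92 + (+0.470) = 3.39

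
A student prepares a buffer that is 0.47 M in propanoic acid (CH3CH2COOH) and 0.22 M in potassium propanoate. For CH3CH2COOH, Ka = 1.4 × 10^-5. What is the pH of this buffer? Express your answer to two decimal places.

pKa = −log(1.4 × 10^-5) = 4.854
pH = pKa + log([A⁻]/[HA]) = 4.854 + log(0.22/0.47)
pH = 4.854 + (-0.330) = 4.52

pH = 4.52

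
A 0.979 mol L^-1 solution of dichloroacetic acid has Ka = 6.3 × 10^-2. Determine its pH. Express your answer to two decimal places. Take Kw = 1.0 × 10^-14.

pH = 0.66

Cl2CHCOOH ⇌ Cl2CHCOO- + H+
Ka = [H+]²/(0.979 − [H+]) = 6.3 × 10^-2
The 5% rule fails; solving [H+]² + Ka·[H+] − Ka·C₀ = 0 exactly:
[H+] = (−Ka + √(Ka² + 4·Ka·C₀))/2 = 2.19 × 10^-1 M
pH = −log[H+] = −log(2.19 × 10^-1) = 0.66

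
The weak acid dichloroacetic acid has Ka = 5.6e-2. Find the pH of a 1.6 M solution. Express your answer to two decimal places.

Cl2CHCOOH ⇌ Cl2CHCOO- + H+
Ka = x²/(1.6 − x) = 5.6 × 10^-2
Here C₀/Ka ≈ 28.6, so the small-x approximation fails. Use the quadratic:
x = [−0.056 + √(0.056² + 0.358)]/2 = 2.73 × 10^-1 M
pH = −log(2.73 × 10^-1) = 0.56

pH = 0.56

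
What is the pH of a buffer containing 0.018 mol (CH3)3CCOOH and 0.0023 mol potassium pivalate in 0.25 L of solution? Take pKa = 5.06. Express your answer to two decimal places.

pH = 4.17

Using pH = pKa + log([base]/[acid]) with [base]/[acid] = 0.0023/0.018:
pH = 5.06 + (-0.894) = 4.17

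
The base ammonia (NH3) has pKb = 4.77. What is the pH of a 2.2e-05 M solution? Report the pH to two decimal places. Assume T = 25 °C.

NH3 + H2O ⇌ NH4+ + OH-
Kb = 10^(−4.77) = 1.70 × 10^-5
Let x = [OH-] at equilibrium. Kb = x²/(2.2e-05 − x).
The 5% rule fails; solving x² + Kb·x − Kb·C₀ = 0 exactly:
x = [−1.7e-05 + √(1.7e-05² + 1.5e-09)]/2 = 1.26 × 10^-5 M
pOH = 4.90, so pH = 14.00 − pOH = 9.10

pH = 9.10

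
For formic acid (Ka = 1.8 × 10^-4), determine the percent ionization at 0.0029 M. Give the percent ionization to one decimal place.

HCOOH ⇌ HCOO- + H+; let x = [H+] at equilibrium.
Ka = x²/(C₀ − x); solving the quadratic gives x = 6.38 × 10^-4 M.
% ionization = x/C₀ × 100% = 6.38 × 10^-4/0.0029 × 100% = 22.0%

22.0%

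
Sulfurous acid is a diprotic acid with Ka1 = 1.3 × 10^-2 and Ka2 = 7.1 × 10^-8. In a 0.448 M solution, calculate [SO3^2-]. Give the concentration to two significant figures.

7.1 × 10^-8 M

First ionization gives [H+] ≈ [HSO3-] = 7.01 × 10^-2 M.
Second step: Ka2 = [H+][SO3^2-]/[HSO3-] ≈ [SO3^2-] (since [H+] ≈ [HSO3-]).
So [SO3^2-] ≈ Ka2.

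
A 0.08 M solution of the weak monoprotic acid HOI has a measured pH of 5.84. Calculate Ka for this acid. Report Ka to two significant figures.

Ka = 2.6 × 10^-11

[H+] = 10^(-5.84) = 1.45 × 10^-6 M
At equilibrium [HA] = 0.08 − 1.45 × 10^-6 = 8.00 × 10^-2 M
Ka = [H+][A-]/[HA] = (1.45 × 10^-6)² / 8.00 × 10^-2 = 2.6 × 10^-11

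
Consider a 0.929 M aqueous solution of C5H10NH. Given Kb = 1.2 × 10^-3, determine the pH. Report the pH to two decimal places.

C5H10NH + H2O ⇌ C5H10NH2+ + OH-
Kb = [OH-]²/(0.929 − [OH-]) = 1.2 × 10^-3
Neglecting [OH-] in the denominator: [OH-] = √(1.2 × 10^-3 × 0.929) = 3.34 × 10^-2 M
Check: 3.6% ionized — well under 5%, approximation valid.
pOH = 1.48, so pH = 14.00 − pOH = 12.52

pH = 12.52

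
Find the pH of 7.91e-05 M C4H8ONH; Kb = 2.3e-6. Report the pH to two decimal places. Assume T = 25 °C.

pH = 9.09

C4H8ONH + H2O ⇌ C4H8ONH2+ + OH-
Kb = [OH-]²/(7.91e-05 − [OH-]) = 2.3 × 10^-6
Here C₀/Kb ≈ 34.4, so the small-[OH-] approximation fails. Use the quadratic:
[OH-] = (−Kb + √(Kb² + 4·Kb·C₀))/2 = 1.24 × 10^-5 M
pOH = 4.91, so pH = 14.00 − pOH = 9.09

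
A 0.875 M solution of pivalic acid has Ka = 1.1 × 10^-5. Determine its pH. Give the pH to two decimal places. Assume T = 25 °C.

pH = 2.51

(CH3)3CCOOH ⇌ (CH3)3CCOO- + H+
From the ICE table, Ka = x²/(0.875 − x) = 1.1 × 10^-5.
Neglecting x in the denominator: x = √(1.1 × 10^-5 × 0.875) = 3.10 × 10^-3 M
(x/C₀ = 0.35% < 5%, so the approximation holds.)
pH = −log[H+] = −log(3.10 × 10^-3) = 2.51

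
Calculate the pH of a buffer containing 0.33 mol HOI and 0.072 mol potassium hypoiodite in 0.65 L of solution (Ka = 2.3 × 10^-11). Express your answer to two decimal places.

pH = 9.98

pKa = −log(2.3 × 10^-11) = 10.638
Using pH = pKa + log([base]/[acid]) with [base]/[acid] = 0.072/0.33:
pH = 10.638 + (-0.661) = 9.98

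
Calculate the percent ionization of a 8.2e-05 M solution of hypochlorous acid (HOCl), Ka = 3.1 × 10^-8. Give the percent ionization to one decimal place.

1.9%

HOCl ⇌ OCl- + H+; let x = [H+] at equilibrium.
x ≈ √(Ka·C₀) = √(3.1 × 10^-8 × 8.2e-05) = 1.59 × 10^-6 M
% ionization = x/C₀ × 100% = 1.59 × 10^-6/8.2e-05 × 100% = 1.9%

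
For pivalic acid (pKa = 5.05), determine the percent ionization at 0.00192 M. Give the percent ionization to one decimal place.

(CH3)3CCOOH ⇌ (CH3)3CCOO- + H+; let x = [H+] at equilibrium.
Ka = 10^(−5.05) = 8.91 × 10^-6
Solve x² + 8.91e-06x − 1.71e-08 = 0 → x = 1.26 × 10^-4 M
Fraction ionized = 1.26 × 10^-4 / 0.00192 = 0.0656 → 6.6%

6.6%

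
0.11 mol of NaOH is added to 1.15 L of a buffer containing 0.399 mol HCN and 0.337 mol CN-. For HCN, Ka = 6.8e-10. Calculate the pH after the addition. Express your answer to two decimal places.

pH = 9.36

After neutralization: n(HCN) = 0.289 mol, n(CN-) = 0.447 mol.
pKa = −log(6.8 × 10^-10) = 9.167
pH = pKa + log([A⁻]/[HA]) = 9.167 + log(0.447/0.289) = 9.167 +0.189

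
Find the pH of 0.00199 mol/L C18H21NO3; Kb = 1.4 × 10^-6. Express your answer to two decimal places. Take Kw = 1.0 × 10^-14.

C18H21NO3 + H2O ⇌ C18H22NO3+ + OH-
Kb = [OH-]²/(0.00199 − [OH-]) = 1.4 × 10^-6
Assume [OH-] ≪ 0.00199: [OH-] ≈ √(1.4 × 10^-6 × 0.00199) = 5.28 × 10^-5 M
pOH = −log(5.28 × 10^-5) = 4.28; pH = 14.00 − 4.28 = 9.72

pH = 9.72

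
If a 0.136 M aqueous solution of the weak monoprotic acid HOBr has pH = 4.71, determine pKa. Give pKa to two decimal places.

[H+] = 10^(-4.71) = 1.95 × 10^-5 M
At equilibrium [HA] = 0.136 − 1.95 × 10^-5 = 1.36 × 10^-1 M
Ka = [H+][A-]/[HA] = (1.95 × 10^-5)² / 1.36 × 10^-1 = 2.80 × 10^-9
pKa = -log(2.80 × 10^-9) = 8.55

pKa = 8.55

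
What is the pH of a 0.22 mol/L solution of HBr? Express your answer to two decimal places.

pH = 0.66

HBr is a strong acid and dissociates completely, so [H+] = 0.22 M.
pH = -log(0.22) = 0.66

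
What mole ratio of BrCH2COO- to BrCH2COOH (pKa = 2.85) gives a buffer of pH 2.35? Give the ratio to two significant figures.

pH = pKa + log(r) ⇒ log(r) = 2.35 − 2.85 = -0.50
r = [BrCH2COO-]/[BrCH2COOH] = 10^(-0.50) = 0.316

ratio = 0.32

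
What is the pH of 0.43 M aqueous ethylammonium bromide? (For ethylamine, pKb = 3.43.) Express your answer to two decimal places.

pH = 5.47

C2H5NH3+ is the conjugate acid of the weak base C2H5NH2.
Kb = 10^(−3.43) = 3.72 × 10^-4
Ka = Kw/Kb = 1.0×10^-14 / 3.72 × 10^-4 = 2.69 × 10^-11
From the ICE table, Ka = [H+]²/(0.43 − [H+]) = 2.69 × 10^-11.
Neglecting [H+] in the denominator: [H+] = √(2.69 × 10^-11 × 0.43) = 3.40 × 10^-6 M
([H+]/C₀ = 0.00079% < 5%, so the approximation holds.)
pH = −log(3.40 × 10^-6) = 5.47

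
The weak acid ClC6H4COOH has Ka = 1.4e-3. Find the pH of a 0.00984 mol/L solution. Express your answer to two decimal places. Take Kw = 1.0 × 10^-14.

ClC6H4COOH ⇌ ClC6H4COO- + H+
Ka = x²/(0.00984 − x) = 1.4 × 10^-3
x is not negligible relative to C₀; solve x² + 0.0014·x − 1.38e-05 = 0.
x = (−Ka + √(Ka² + 4·Ka·C₀))/2 = 3.08 × 10^-3 M
pH = −log[H+] = −log(3.08 × 10^-3) = 2.51

pH = 2.51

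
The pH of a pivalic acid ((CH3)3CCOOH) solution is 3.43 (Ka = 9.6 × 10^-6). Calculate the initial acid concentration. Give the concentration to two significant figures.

[H+] = 10^(-3.43) = 3.72 × 10^-4 M = x
Ka = x²/(C₀ − x) ⇒ C₀ = x + x²/Ka
C₀ = 3.72 × 10^-4 + (3.72 × 10^-4)²/(9.6 × 10^-6) = 1.48 × 10^-2 M

C₀ = 1.5 × 10^-2 M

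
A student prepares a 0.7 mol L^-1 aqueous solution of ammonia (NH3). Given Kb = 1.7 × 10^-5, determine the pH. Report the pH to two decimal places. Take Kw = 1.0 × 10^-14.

pH = 11.54

NH3 + H2O ⇌ NH4+ + OH-
Kb = x²/(0.7 − x) = 1.7 × 10^-5
Since Kb ≪ C₀, x ≈ √(Kb·C₀) = 3.45 × 10^-3 M.
Check: 0.49% ionized — well under 5%, approximation valid.
pOH = −log(3.45 × 10^-3) = 2.46; pH = 14.00 − 2.46 = 11.54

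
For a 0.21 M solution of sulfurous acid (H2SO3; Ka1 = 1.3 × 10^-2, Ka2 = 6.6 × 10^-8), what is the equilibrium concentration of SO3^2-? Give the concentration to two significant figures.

First ionization gives [H+] ≈ [HSO3-] = 4.62 × 10^-2 M.
Second step: Ka2 = [H+][SO3^2-]/[HSO3-] ≈ [SO3^2-] (since [H+] ≈ [HSO3-]).
So [SO3^2-] ≈ Ka2.

6.6 × 10^-8 M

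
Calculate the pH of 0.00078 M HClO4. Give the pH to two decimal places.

pH = 3.11

HClO4 is a strong acid and dissociates completely, so [H+] = 0.00078 M.
pH = -log(0.00078) = 3.11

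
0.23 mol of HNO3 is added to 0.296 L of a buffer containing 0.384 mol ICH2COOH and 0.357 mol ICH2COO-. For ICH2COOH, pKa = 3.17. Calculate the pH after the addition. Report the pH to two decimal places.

pH = 2.49

Added H+ converts ICH2COO- to ICH2COOH: ICH2COOH → 0.614 mol, ICH2COO- → 0.127 mol.
Henderson–Hasselbalch with mole ratio 0.127/0.614: pH = 3.17 + (-0.684)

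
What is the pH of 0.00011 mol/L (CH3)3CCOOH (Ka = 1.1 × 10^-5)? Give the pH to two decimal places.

pH = 4.53

(CH3)3CCOOH ⇌ (CH3)3CCOO- + H+
From the ICE table, Ka = [H+]²/(0.00011 − [H+]) = 1.1 × 10^-5.
The 5% rule fails; solving [H+]² + Ka·[H+] − Ka·C₀ = 0 exactly:
[H+] = (−Ka + √(Ka² + 4·Ka·C₀))/2 = 2.97 × 10^-5 M
pH = −log(2.97 × 10^-5) = 4.53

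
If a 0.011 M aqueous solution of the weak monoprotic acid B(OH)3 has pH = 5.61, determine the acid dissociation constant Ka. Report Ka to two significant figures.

Ka = 5.5 × 10^-10

[H+] = 10^(-5.61) = 2.45 × 10^-6 M
At equilibrium [HA] = 0.011 − 2.45 × 10^-6 = 1.10 × 10^-2 M
Ka = [H+][A-]/[HA] = (2.45 × 10^-6)² / 1.10 × 10^-2 = 5.5 × 10^-10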